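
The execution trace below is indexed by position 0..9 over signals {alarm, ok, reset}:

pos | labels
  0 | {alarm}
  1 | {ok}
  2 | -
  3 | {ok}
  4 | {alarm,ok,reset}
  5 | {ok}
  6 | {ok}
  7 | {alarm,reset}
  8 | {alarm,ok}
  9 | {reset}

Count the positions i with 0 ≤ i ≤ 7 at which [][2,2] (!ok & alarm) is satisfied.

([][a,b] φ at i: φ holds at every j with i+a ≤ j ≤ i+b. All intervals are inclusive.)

1

Evaluate at each i in [0,7]:
  i=0: ✗ (fails at j=2)
  i=1: ✗ (fails at j=3)
  i=2: ✗ (fails at j=4)
  i=3: ✗ (fails at j=5)
  i=4: ✗ (fails at j=6)
  i=5: ✓ (all of [7,7])
  i=6: ✗ (fails at j=8)
  i=7: ✗ (fails at j=9)
Positions where it holds: {5} → 1.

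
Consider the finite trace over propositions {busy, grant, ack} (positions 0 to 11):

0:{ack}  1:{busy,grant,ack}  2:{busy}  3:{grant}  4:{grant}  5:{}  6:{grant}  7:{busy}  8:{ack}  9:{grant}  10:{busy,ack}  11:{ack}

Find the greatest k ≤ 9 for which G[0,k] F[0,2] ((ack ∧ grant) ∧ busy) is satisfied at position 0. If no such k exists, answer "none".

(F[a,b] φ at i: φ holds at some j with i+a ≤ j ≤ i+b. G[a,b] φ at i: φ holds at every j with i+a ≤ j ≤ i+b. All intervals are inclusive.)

1

F[0,2] ((ack ∧ grant) ∧ busy) must hold from j=0 onward; find where it first fails.
  j=0: holds
  j=1: holds
  j=2: fails
Holds on [0,1], so largest k = 1.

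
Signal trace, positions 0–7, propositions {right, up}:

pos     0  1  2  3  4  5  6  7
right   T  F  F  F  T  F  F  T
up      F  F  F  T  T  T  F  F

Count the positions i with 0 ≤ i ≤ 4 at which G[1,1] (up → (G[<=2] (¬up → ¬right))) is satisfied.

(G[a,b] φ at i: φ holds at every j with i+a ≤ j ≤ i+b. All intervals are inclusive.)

4

Evaluate at each i in [0,4]:
  i=0: ✓ (all of [1,1])
  i=1: ✓ (all of [2,2])
  i=2: ✓ (all of [3,3])
  i=3: ✓ (all of [4,4])
  i=4: ✗ (fails at j=5)
Positions where it holds: {0, 1, 2, 3} → 4.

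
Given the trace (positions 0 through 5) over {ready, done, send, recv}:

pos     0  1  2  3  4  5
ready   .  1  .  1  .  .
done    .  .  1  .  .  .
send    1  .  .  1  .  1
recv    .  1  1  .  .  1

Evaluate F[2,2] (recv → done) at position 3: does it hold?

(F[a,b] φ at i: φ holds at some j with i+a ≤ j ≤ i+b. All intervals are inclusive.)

Check (recv → done) at each j in [5,5]:
  j=5: false
No position in the window satisfies it → formula fails.

Does not hold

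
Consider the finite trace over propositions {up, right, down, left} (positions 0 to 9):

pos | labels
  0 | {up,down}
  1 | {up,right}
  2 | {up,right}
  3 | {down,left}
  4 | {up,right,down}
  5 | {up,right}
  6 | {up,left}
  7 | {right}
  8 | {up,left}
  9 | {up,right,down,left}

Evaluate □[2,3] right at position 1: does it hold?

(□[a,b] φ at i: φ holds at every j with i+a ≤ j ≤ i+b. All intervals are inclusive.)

Check right at every j in [3,4]:
  j=3: false
  j=4: true
Fails at j=3 → formula fails.

Does not hold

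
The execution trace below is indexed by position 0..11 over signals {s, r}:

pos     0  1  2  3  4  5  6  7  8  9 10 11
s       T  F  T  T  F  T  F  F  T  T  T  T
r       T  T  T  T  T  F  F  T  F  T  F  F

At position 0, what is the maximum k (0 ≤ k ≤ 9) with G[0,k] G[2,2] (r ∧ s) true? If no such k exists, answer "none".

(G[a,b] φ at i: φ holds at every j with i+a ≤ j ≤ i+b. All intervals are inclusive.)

G[2,2] (r ∧ s) must hold from j=0 onward; find where it first fails.
  j=0: holds
  j=1: holds
  j=2: fails
Holds on [0,1], so largest k = 1.

1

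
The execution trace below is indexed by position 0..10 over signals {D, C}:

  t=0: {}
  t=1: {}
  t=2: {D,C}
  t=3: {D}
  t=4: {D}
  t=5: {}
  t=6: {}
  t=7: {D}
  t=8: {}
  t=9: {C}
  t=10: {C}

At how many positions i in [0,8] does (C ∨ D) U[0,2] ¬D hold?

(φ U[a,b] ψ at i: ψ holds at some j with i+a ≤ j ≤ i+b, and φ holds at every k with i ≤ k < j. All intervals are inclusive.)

Evaluate at each i in [0,8]:
  i=0: ✓ (rhs at j=0)
  i=1: ✓ (rhs at j=1)
  i=2: ✗ (no rhs in [2,4])
  i=3: ✓ (rhs at j=5; lhs holds on [3,4])
  i=4: ✓ (rhs at j=5; lhs holds on [4,4])
  i=5: ✓ (rhs at j=5)
  i=6: ✓ (rhs at j=6)
  i=7: ✓ (rhs at j=8; lhs holds on [7,7])
  i=8: ✓ (rhs at j=8)
Positions where it holds: {0, 1, 3, 4, 5, 6, 7, 8} → 8.

8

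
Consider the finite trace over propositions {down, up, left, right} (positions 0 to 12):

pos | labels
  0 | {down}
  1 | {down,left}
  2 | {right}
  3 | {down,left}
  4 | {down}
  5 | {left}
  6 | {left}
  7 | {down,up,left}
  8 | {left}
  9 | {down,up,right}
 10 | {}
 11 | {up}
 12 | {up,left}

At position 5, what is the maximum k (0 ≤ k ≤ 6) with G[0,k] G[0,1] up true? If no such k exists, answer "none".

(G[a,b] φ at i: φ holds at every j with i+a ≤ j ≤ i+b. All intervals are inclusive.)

none

G[0,1] up must hold from j=5 onward; find where it first fails.
  j=5: fails → no k works.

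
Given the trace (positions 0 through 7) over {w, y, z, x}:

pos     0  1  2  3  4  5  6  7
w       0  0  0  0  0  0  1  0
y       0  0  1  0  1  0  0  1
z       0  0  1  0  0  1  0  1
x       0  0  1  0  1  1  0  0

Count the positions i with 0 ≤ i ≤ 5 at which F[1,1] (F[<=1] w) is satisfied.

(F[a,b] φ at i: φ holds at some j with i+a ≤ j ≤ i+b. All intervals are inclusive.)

Evaluate at each i in [0,5]:
  i=0: ✗ (none in [1,1])
  i=1: ✗ (none in [2,2])
  i=2: ✗ (none in [3,3])
  i=3: ✗ (none in [4,4])
  i=4: ✓ (witness j=5)
  i=5: ✓ (witness j=6)
Positions where it holds: {4, 5} → 2.

2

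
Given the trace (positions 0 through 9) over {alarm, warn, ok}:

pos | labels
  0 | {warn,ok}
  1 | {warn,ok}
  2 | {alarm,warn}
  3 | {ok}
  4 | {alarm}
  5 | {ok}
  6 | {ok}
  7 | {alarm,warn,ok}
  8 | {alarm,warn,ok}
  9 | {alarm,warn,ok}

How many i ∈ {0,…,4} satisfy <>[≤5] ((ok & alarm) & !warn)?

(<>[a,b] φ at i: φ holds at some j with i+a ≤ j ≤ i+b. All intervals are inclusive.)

Evaluate at each i in [0,4]:
  i=0: ✗ (none in [0,5])
  i=1: ✗ (none in [1,6])
  i=2: ✗ (none in [2,7])
  i=3: ✗ (none in [3,8])
  i=4: ✗ (none in [4,9])
Positions where it holds: {} → 0.

0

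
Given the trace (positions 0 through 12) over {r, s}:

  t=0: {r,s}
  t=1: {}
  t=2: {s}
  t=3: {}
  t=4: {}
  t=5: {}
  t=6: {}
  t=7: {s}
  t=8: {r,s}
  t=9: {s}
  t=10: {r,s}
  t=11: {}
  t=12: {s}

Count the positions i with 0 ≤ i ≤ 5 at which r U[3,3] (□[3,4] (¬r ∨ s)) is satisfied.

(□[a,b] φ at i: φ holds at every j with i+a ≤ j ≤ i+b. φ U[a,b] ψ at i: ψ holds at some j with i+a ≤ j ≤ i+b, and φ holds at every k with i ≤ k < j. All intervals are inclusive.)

0

Evaluate at each i in [0,5]:
  i=0: ✗ (lhs fails at k=1 before rhs at j=3)
  i=1: ✗ (lhs fails at k=1 before rhs at j=4)
  i=2: ✗ (lhs fails at k=2 before rhs at j=5)
  i=3: ✗ (lhs fails at k=3 before rhs at j=6)
  i=4: ✗ (lhs fails at k=4 before rhs at j=7)
  i=5: ✗ (lhs fails at k=5 before rhs at j=8)
Positions where it holds: {} → 0.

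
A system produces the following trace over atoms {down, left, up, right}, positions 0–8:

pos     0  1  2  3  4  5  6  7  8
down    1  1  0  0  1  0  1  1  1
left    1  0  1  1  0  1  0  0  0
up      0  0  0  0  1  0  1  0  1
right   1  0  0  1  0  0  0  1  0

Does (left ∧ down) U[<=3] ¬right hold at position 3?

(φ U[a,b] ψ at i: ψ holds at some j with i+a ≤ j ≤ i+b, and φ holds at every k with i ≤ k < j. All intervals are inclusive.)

Need some j in [3,6] with ¬right, and (left ∧ down) at every k in [3,j-1].
  j=3: ¬right false.
  j=4: ¬right holds, but (left ∧ down) fails at k=3 → not this j.
  j=5: ¬right holds, but (left ∧ down) fails at k=3 → not this j.
  j=6: ¬right holds, but (left ∧ down) fails at k=3 → not this j.
No j in the window works → until fails.

No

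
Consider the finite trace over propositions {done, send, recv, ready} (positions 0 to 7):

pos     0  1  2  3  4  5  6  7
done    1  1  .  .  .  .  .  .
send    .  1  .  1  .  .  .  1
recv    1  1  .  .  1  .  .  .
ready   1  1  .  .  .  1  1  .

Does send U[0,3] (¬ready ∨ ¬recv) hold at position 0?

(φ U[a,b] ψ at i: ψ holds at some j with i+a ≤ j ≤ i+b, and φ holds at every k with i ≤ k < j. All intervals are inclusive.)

False

Need some j in [0,3] with (¬ready ∨ ¬recv), and send at every k in [0,j-1].
  j=0: (¬ready ∨ ¬recv) false.
  j=1: (¬ready ∨ ¬recv) false.
  j=2: (¬ready ∨ ¬recv) holds, but send fails at k=0 → not this j.
  j=3: (¬ready ∨ ¬recv) holds, but send fails at k=0 → not this j.
No j in the window works → until fails.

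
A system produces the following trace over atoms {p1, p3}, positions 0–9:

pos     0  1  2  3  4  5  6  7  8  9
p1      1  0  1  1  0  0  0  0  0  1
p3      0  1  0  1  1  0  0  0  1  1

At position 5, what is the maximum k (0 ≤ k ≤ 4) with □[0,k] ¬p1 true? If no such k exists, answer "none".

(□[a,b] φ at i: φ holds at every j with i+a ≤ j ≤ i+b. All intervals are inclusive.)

3

¬p1 must hold from j=5 onward; find where it first fails.
  j=5: holds
  j=6: holds
  j=7: holds
  j=8: holds
  j=9: fails
Holds on [5,8], so largest k = 3.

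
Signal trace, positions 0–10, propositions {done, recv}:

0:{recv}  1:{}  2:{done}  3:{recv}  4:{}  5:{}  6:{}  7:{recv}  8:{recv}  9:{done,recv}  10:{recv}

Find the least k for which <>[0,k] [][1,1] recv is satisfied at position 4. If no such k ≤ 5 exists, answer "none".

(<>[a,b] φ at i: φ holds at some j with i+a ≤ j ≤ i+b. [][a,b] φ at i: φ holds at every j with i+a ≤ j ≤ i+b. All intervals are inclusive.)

2

Scan j = 4,5,… for [][1,1] recv:
  j=4: fails
  j=5: fails
  j=6: holds
First hit at j=6, so smallest k = 6-4 = 2.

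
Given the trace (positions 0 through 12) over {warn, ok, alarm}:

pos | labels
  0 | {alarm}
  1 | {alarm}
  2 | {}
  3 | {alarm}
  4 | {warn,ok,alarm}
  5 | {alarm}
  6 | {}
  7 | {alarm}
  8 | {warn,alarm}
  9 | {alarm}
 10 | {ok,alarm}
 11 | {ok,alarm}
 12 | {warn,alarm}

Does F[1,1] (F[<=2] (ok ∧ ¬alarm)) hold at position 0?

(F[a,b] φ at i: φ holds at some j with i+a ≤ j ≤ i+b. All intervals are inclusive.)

Does not hold

Check F[<=2] (ok ∧ ¬alarm) at each j in [1,1]:
  j=1: fails (none in [1,3])
No position in the window satisfies it → formula fails.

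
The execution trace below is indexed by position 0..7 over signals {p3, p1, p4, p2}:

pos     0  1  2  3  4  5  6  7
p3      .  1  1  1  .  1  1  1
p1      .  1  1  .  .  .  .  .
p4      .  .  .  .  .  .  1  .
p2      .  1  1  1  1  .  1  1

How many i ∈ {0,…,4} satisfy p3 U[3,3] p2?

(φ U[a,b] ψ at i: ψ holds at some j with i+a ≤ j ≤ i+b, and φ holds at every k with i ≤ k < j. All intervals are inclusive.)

1

Evaluate at each i in [0,4]:
  i=0: ✗ (lhs fails at k=0 before rhs at j=3)
  i=1: ✓ (rhs at j=4; lhs holds on [1,3])
  i=2: ✗ (no rhs in [5,5])
  i=3: ✗ (lhs fails at k=4 before rhs at j=6)
  i=4: ✗ (lhs fails at k=4 before rhs at j=7)
Positions where it holds: {1} → 1.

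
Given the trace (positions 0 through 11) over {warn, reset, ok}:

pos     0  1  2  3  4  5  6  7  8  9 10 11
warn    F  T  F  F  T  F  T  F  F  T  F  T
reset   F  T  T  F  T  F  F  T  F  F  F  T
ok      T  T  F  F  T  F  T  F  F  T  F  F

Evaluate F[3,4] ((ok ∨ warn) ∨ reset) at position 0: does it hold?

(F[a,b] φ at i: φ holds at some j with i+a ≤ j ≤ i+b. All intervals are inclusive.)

Holds

Check ((ok ∨ warn) ∨ reset) at each j in [3,4]:
  j=3: false
  j=4: true
Found at j=4 → formula holds.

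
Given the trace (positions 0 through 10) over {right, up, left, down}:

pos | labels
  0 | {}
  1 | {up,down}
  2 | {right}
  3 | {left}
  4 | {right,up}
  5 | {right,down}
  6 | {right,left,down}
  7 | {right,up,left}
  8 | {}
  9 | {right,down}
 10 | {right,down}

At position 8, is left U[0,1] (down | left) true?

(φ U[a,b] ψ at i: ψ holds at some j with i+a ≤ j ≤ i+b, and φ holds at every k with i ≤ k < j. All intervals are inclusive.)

Does not hold

Need some j in [8,9] with (down | left), and left at every k in [8,j-1].
  j=8: (down | left) false.
  j=9: (down | left) holds, but left fails at k=8 → not this j.
No j in the window works → until fails.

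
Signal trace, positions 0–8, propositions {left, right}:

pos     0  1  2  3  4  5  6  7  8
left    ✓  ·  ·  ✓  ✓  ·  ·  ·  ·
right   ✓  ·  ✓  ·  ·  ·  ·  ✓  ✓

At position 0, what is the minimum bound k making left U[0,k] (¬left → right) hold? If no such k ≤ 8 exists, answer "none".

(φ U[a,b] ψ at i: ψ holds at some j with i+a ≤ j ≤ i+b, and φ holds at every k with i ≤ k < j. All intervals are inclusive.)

Need earliest j ≥ 0 with (¬left → right), and left at every k in [0,j-1].
  j=0: rhs holds (empty prefix). k = 0.

0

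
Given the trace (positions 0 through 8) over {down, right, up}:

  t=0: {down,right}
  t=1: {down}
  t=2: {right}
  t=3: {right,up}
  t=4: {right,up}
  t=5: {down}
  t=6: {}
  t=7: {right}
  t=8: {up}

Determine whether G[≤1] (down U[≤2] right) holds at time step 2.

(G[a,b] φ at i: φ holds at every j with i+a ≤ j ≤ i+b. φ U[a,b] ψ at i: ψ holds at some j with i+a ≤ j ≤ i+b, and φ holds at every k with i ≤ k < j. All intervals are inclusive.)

Check (down U[≤2] right) at every j in [2,3]:
  j=2: holds
  j=3: holds
All positions satisfy it → formula holds.

Yes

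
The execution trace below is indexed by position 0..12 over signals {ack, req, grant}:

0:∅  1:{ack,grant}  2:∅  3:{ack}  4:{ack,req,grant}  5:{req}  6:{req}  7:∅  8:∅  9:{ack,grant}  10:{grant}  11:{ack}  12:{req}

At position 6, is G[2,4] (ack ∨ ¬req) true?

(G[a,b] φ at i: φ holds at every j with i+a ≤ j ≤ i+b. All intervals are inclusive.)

Holds

Check (ack ∨ ¬req) at every j in [8,10]:
  j=8: true
  j=9: true
  j=10: true
All positions satisfy it → formula holds.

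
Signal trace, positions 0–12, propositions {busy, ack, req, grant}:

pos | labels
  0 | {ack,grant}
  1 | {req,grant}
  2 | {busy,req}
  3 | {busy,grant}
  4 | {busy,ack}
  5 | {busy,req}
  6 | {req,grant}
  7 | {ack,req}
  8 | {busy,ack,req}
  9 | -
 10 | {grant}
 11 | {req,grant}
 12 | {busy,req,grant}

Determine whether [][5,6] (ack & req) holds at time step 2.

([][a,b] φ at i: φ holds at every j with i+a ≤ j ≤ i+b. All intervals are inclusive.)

Check (ack & req) at every j in [7,8]:
  j=7: true
  j=8: true
All positions satisfy it → formula holds.

True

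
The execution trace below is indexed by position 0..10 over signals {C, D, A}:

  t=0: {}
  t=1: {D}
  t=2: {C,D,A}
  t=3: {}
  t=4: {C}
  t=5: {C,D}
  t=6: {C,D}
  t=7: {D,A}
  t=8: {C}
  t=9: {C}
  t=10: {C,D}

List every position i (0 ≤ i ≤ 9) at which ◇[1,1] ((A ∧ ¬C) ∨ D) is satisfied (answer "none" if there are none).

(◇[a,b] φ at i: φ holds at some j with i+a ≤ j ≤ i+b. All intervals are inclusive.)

Evaluate at each i in [0,9]:
  i=0: ✓ (witness j=1)
  i=1: ✓ (witness j=2)
  i=2: ✗ (none in [3,3])
  i=3: ✗ (none in [4,4])
  i=4: ✓ (witness j=5)
  i=5: ✓ (witness j=6)
  i=6: ✓ (witness j=7)
  i=7: ✗ (none in [8,8])
  i=8: ✗ (none in [9,9])
  i=9: ✓ (witness j=10)

0, 1, 4, 5, 6, 9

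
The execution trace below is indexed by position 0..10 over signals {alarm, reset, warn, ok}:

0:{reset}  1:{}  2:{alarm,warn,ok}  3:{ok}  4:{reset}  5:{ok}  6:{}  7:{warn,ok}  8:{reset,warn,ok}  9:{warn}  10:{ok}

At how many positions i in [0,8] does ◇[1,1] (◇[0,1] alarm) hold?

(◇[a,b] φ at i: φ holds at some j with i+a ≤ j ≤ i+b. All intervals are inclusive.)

Evaluate at each i in [0,8]:
  i=0: ✓ (witness j=1)
  i=1: ✓ (witness j=2)
  i=2: ✗ (none in [3,3])
  i=3: ✗ (none in [4,4])
  i=4: ✗ (none in [5,5])
  i=5: ✗ (none in [6,6])
  i=6: ✗ (none in [7,7])
  i=7: ✗ (none in [8,8])
  i=8: ✗ (none in [9,9])
Positions where it holds: {0, 1} → 2.

2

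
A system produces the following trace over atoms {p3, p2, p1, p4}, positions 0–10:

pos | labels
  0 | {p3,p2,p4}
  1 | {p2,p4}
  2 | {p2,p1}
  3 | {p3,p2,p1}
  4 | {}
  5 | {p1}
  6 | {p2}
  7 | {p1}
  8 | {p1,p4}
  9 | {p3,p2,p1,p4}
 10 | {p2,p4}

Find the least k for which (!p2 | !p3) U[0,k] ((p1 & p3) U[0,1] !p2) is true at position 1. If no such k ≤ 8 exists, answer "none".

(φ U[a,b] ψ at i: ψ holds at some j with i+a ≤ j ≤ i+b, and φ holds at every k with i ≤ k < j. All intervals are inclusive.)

Need earliest j ≥ 1 with ((p1 & p3) U[0,1] !p2), and (!p2 | !p3) at every k in [1,j-1].
  j=1: rhs fails.
  j=2: rhs fails.
  j=3: rhs holds; lhs holds on [1,2]. k = 2.

2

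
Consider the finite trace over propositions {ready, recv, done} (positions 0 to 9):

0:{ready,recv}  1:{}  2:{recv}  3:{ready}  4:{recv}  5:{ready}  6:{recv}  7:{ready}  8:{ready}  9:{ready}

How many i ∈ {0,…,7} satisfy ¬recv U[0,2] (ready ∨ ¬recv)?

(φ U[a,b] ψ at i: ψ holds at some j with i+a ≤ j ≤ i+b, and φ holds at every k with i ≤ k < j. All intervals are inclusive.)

Evaluate at each i in [0,7]:
  i=0: ✓ (rhs at j=0)
  i=1: ✓ (rhs at j=1)
  i=2: ✗ (lhs fails at k=2 before rhs at j=3)
  i=3: ✓ (rhs at j=3)
  i=4: ✗ (lhs fails at k=4 before rhs at j=5)
  i=5: ✓ (rhs at j=5)
  i=6: ✗ (lhs fails at k=6 before rhs at j=7)
  i=7: ✓ (rhs at j=7)
Positions where it holds: {0, 1, 3, 5, 7} → 5.

5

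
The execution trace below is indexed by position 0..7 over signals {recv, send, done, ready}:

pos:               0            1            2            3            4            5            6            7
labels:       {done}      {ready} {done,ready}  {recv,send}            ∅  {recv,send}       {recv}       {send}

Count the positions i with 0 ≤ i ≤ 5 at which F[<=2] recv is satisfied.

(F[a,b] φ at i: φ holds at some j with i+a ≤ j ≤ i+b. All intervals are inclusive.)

Evaluate at each i in [0,5]:
  i=0: ✗ (none in [0,2])
  i=1: ✓ (witness j=3)
  i=2: ✓ (witness j=3)
  i=3: ✓ (witness j=3)
  i=4: ✓ (witness j=5)
  i=5: ✓ (witness j=5)
Positions where it holds: {1, 2, 3, 4, 5} → 5.

5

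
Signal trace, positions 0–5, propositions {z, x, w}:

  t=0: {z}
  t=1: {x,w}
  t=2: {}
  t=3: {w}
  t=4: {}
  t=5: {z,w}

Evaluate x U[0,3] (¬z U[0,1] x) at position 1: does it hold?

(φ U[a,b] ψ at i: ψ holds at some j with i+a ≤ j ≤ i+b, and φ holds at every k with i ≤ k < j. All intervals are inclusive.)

Need some j in [1,4] with (¬z U[0,1] x), and x at every k in [1,j-1].
  j=1: (¬z U[0,1] x) holds; no prefix to check → satisfied.

Yes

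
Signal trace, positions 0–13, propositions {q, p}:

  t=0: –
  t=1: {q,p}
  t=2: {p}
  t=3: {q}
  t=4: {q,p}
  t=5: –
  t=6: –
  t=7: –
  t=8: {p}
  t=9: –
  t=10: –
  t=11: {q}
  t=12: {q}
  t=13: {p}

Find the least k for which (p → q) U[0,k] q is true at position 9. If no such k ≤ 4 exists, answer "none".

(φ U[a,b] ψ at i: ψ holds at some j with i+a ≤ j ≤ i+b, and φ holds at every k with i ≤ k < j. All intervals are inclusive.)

Need earliest j ≥ 9 with q, and (p → q) at every k in [9,j-1].
  j=9: rhs fails.
  j=10: rhs fails.
  j=11: rhs holds; lhs holds on [9,10]. k = 2.

2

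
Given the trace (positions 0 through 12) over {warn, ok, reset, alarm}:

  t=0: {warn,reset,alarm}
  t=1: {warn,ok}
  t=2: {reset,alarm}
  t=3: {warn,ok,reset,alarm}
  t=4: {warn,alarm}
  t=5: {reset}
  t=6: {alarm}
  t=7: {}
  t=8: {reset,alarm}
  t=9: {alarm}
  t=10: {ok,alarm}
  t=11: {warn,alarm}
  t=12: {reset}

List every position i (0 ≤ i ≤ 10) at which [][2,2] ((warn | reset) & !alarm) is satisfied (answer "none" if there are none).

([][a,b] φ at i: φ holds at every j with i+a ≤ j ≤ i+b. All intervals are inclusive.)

Evaluate at each i in [0,10]:
  i=0: ✗ (fails at j=2)
  i=1: ✗ (fails at j=3)
  i=2: ✗ (fails at j=4)
  i=3: ✓ (all of [5,5])
  i=4: ✗ (fails at j=6)
  i=5: ✗ (fails at j=7)
  i=6: ✗ (fails at j=8)
  i=7: ✗ (fails at j=9)
  i=8: ✗ (fails at j=10)
  i=9: ✗ (fails at j=11)
  i=10: ✓ (all of [12,12])

3, 10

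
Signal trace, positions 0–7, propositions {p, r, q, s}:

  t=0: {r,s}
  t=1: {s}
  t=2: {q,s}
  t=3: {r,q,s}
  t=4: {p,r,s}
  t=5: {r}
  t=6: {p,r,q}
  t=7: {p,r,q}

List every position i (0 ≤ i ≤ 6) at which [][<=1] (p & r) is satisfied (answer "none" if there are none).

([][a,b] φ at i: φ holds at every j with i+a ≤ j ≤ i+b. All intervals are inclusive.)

Evaluate at each i in [0,6]:
  i=0: ✗ (fails at j=0)
  i=1: ✗ (fails at j=1)
  i=2: ✗ (fails at j=2)
  i=3: ✗ (fails at j=3)
  i=4: ✗ (fails at j=5)
  i=5: ✗ (fails at j=5)
  i=6: ✓ (all of [6,7])

6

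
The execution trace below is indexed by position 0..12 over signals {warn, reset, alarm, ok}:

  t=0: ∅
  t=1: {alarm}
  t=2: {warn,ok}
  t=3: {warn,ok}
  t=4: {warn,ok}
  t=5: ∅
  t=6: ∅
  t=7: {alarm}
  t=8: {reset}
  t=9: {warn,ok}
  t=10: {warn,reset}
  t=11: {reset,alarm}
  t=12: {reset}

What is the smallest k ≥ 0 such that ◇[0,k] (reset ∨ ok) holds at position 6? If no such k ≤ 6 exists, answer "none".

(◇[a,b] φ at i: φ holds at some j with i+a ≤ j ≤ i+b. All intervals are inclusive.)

Scan j = 6,7,… for (reset ∨ ok):
  j=6: fails
  j=7: fails
  j=8: holds
First hit at j=8, so smallest k = 8-6 = 2.

2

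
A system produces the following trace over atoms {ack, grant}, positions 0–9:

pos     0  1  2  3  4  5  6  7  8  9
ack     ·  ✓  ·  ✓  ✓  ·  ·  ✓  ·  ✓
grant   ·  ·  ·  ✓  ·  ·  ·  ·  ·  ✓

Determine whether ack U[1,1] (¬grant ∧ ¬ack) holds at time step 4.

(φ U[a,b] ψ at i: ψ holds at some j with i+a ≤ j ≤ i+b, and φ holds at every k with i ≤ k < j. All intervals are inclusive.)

Need some j in [5,5] with (¬grant ∧ ¬ack), and ack at every k in [4,j-1].
  j=5: (¬grant ∧ ¬ack) holds; ack holds at every k in [4,4] → satisfied.

Yes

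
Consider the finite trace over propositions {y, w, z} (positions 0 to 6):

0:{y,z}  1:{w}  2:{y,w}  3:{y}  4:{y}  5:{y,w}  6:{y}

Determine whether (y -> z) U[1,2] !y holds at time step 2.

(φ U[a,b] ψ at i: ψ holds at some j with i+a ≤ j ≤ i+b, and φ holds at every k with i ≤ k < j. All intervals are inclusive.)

Need some j in [3,4] with !y, and (y -> z) at every k in [2,j-1].
  j=3: !y false.
  j=4: !y false.
No j in the window works → until fails.

Does not hold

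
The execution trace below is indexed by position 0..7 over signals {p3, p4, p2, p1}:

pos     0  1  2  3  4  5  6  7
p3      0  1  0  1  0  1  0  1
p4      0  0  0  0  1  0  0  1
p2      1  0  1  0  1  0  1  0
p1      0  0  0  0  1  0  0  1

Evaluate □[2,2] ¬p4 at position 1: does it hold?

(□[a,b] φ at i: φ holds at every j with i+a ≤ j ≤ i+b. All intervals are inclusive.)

True

Check ¬p4 at every j in [3,3]:
  j=3: true
All positions satisfy it → formula holds.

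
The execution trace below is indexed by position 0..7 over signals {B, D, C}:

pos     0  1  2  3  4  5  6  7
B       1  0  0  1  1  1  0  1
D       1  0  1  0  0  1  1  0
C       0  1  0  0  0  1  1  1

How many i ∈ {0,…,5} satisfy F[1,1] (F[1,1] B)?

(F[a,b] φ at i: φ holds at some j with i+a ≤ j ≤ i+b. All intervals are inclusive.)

4

Evaluate at each i in [0,5]:
  i=0: ✗ (none in [1,1])
  i=1: ✓ (witness j=2)
  i=2: ✓ (witness j=3)
  i=3: ✓ (witness j=4)
  i=4: ✗ (none in [5,5])
  i=5: ✓ (witness j=6)
Positions where it holds: {1, 2, 3, 5} → 4.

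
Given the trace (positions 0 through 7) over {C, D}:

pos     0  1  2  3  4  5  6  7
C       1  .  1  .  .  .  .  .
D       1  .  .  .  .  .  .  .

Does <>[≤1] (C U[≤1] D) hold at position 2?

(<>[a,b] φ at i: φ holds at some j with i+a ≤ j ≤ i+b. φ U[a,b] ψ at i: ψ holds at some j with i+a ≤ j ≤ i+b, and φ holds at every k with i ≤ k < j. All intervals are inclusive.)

Check (C U[≤1] D) at each j in [2,3]:
  j=2: fails
  j=3: fails
No position in the window satisfies it → formula fails.

Does not hold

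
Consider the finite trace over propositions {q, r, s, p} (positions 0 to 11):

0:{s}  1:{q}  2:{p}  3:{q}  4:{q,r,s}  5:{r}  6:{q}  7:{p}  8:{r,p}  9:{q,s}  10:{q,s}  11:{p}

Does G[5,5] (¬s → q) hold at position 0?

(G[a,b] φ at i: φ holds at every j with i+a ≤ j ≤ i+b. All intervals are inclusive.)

No

Check (¬s → q) at every j in [5,5]:
  j=5: antecedent true; consequent false → ✗
Fails at j=5 → formula fails.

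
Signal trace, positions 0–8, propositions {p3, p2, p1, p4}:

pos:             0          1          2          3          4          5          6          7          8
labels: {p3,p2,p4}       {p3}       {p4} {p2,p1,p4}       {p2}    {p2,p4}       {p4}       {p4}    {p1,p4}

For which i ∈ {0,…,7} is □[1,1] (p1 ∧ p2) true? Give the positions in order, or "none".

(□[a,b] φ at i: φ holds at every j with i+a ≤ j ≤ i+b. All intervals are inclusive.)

2

Evaluate at each i in [0,7]:
  i=0: ✗ (fails at j=1)
  i=1: ✗ (fails at j=2)
  i=2: ✓ (all of [3,3])
  i=3: ✗ (fails at j=4)
  i=4: ✗ (fails at j=5)
  i=5: ✗ (fails at j=6)
  i=6: ✗ (fails at j=7)
  i=7: ✗ (fails at j=8)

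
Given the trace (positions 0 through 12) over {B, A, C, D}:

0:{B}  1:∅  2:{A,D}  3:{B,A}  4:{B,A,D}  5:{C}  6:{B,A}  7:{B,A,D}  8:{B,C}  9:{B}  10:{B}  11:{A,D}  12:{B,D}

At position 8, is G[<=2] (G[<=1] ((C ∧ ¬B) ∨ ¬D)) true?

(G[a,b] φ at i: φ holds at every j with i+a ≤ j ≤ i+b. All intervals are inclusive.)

Check G[<=1] ((C ∧ ¬B) ∨ ¬D) at every j in [8,10]:
  j=8: holds on [8,9]
  j=9: holds on [9,10]
  j=10: fails at 11
Fails at j=10 → formula fails.

False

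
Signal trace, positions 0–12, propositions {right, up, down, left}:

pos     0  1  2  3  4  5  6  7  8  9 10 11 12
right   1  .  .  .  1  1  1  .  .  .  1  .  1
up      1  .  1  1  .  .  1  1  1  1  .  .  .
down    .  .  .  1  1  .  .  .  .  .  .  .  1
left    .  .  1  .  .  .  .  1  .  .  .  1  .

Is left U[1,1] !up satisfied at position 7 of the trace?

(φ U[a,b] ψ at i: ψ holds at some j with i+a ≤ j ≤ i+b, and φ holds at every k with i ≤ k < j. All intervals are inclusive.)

Need some j in [8,8] with !up, and left at every k in [7,j-1].
  j=8: !up false.
No j in the window works → until fails.

Does not hold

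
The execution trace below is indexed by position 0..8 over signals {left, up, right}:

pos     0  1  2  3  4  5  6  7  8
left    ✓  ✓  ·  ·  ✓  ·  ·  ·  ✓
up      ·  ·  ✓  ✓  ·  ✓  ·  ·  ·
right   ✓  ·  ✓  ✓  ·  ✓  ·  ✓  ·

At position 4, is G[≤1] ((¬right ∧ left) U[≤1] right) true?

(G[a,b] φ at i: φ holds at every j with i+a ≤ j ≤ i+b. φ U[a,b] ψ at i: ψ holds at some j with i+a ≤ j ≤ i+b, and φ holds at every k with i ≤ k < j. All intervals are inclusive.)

Check ((¬right ∧ left) U[≤1] right) at every j in [4,5]:
  j=4: holds
  j=5: holds
All positions satisfy it → formula holds.

Holds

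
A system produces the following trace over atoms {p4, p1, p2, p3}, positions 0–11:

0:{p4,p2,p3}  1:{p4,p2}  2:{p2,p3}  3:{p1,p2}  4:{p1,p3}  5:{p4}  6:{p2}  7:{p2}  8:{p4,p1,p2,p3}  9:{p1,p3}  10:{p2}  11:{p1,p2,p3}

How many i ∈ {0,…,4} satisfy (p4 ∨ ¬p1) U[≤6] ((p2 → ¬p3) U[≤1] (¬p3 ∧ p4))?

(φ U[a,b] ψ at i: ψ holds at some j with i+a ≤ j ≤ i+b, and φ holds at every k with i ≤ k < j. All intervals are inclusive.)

Evaluate at each i in [0,4]:
  i=0: ✓ (rhs at j=1; lhs holds on [0,0])
  i=1: ✓ (rhs at j=1)
  i=2: ✗ (lhs fails at k=3 before rhs at j=4)
  i=3: ✗ (lhs fails at k=3 before rhs at j=4)
  i=4: ✓ (rhs at j=4)
Positions where it holds: {0, 1, 4} → 3.

3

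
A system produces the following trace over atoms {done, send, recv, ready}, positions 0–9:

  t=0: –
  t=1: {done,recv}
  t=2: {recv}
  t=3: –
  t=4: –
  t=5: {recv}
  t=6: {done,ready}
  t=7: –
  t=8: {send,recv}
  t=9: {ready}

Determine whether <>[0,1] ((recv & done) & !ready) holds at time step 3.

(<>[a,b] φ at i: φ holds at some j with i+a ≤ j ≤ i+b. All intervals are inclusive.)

False

Check ((recv & done) & !ready) at each j in [3,4]:
  j=3: false
  j=4: false
No position in the window satisfies it → formula fails.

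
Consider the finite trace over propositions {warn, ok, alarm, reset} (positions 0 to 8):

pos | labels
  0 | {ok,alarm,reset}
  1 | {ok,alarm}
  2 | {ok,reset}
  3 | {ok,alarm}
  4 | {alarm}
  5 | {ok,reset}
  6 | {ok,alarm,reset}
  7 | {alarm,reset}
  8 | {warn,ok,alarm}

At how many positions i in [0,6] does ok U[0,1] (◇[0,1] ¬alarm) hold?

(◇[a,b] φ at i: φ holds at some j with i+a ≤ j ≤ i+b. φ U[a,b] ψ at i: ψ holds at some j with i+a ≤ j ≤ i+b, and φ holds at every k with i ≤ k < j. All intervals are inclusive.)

Evaluate at each i in [0,6]:
  i=0: ✓ (rhs at j=1; lhs holds on [0,0])
  i=1: ✓ (rhs at j=1)
  i=2: ✓ (rhs at j=2)
  i=3: ✓ (rhs at j=4; lhs holds on [3,3])
  i=4: ✓ (rhs at j=4)
  i=5: ✓ (rhs at j=5)
  i=6: ✗ (no rhs in [6,7])
Positions where it holds: {0, 1, 2, 3, 4, 5} → 6.

6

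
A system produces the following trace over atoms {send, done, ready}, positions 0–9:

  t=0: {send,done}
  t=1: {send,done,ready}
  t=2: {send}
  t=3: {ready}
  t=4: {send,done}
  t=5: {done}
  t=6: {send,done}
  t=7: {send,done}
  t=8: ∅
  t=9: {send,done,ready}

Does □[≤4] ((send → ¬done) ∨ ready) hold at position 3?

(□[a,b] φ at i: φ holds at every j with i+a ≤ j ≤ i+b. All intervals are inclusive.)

Does not hold

Check ((send → ¬done) ∨ ready) at every j in [3,7]:
  j=3: true
  j=4: false
  j=5: true
  j=6: false
  j=7: false
Fails at j=4 → formula fails.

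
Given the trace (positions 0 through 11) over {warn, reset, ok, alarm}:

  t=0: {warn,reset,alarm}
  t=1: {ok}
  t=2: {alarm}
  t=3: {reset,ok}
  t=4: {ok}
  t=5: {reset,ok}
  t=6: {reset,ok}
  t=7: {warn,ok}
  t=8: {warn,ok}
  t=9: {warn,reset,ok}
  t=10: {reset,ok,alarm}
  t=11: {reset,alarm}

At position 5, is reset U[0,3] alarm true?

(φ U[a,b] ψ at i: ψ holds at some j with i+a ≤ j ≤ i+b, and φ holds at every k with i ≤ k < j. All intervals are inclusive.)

Need some j in [5,8] with alarm, and reset at every k in [5,j-1].
  j=5: alarm false.
  j=6: alarm false.
  j=7: alarm false.
  j=8: alarm false.
No j in the window works → until fails.

No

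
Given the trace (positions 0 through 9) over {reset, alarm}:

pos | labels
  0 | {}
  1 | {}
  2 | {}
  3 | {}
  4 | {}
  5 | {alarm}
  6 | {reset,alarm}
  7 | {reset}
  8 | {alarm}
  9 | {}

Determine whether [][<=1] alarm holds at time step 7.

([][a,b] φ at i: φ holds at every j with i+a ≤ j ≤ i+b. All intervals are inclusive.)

False

Check alarm at every j in [7,8]:
  j=7: false
  j=8: true
Fails at j=7 → formula fails.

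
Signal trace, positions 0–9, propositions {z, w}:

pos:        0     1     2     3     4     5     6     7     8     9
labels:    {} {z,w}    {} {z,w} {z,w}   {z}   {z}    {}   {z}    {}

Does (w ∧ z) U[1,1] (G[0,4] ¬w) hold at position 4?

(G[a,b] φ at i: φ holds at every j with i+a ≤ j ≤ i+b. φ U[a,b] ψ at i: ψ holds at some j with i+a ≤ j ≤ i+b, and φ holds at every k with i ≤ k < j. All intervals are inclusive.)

Need some j in [5,5] with G[0,4] ¬w, and (w ∧ z) at every k in [4,j-1].
  j=5: G[0,4] ¬w holds; (w ∧ z) holds at every k in [4,4] → satisfied.

Yes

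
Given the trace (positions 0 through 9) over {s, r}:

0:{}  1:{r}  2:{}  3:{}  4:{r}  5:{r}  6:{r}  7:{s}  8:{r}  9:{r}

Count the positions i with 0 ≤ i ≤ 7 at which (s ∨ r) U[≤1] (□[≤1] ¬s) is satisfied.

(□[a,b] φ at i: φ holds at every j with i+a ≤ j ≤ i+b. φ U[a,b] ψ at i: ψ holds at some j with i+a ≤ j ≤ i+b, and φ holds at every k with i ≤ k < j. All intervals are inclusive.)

Evaluate at each i in [0,7]:
  i=0: ✓ (rhs at j=0)
  i=1: ✓ (rhs at j=1)
  i=2: ✓ (rhs at j=2)
  i=3: ✓ (rhs at j=3)
  i=4: ✓ (rhs at j=4)
  i=5: ✓ (rhs at j=5)
  i=6: ✗ (no rhs in [6,7])
  i=7: ✓ (rhs at j=8; lhs holds on [7,7])
Positions where it holds: {0, 1, 2, 3, 4, 5, 7} → 7.

7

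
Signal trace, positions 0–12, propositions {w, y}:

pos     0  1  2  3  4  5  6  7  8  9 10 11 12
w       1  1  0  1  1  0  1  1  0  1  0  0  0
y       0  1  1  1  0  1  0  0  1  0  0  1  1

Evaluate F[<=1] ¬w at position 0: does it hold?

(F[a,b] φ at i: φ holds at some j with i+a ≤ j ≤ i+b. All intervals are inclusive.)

Check ¬w at each j in [0,1]:
  j=0: false
  j=1: false
No position in the window satisfies it → formula fails.

No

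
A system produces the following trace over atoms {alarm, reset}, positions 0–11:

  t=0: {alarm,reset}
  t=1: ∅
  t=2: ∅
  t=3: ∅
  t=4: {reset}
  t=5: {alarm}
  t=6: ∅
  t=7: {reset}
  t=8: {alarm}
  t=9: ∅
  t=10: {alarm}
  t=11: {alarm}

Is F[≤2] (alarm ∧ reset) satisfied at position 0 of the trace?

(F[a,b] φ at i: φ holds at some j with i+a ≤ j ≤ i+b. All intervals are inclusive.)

Yes

Check (alarm ∧ reset) at each j in [0,2]:
  j=0: true
  j=1: false
  j=2: false
Found at j=0 → formula holds.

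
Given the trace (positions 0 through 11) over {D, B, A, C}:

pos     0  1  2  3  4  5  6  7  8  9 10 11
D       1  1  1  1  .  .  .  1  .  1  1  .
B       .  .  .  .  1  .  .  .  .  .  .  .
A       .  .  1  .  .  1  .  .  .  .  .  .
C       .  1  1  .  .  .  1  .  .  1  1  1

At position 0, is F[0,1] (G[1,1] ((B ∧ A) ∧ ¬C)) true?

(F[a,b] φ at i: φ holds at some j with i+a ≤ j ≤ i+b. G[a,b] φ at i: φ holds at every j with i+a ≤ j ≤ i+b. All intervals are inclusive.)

No

Check G[1,1] ((B ∧ A) ∧ ¬C) at each j in [0,1]:
  j=0: fails at 1
  j=1: fails at 2
No position in the window satisfies it → formula fails.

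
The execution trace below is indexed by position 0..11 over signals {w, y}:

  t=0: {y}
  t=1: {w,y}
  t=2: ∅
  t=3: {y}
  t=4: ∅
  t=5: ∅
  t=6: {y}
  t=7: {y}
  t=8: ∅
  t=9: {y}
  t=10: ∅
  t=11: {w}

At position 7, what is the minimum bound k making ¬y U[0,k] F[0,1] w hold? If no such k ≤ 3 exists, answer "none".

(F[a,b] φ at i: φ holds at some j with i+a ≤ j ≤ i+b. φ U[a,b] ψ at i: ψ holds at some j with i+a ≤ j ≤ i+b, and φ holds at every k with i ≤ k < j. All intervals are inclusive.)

Need earliest j ≥ 7 with F[0,1] w, and ¬y at every k in [7,j-1].
  j=7: rhs fails.
  j=8: rhs fails.
  j=9: rhs fails.
  j=10: rhs holds but lhs fails at k=7.
No witness within the range → none.

none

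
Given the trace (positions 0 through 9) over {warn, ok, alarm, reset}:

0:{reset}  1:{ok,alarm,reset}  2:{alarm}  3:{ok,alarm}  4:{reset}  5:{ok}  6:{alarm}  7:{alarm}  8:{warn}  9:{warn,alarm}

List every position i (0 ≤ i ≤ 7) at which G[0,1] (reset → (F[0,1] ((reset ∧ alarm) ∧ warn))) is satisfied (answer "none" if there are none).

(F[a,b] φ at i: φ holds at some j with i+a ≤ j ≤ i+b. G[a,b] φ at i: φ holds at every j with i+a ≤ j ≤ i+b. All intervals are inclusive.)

Evaluate at each i in [0,7]:
  i=0: ✗ (fails at j=0)
  i=1: ✗ (fails at j=1)
  i=2: ✓ (all of [2,3])
  i=3: ✗ (fails at j=4)
  i=4: ✗ (fails at j=4)
  i=5: ✓ (all of [5,6])
  i=6: ✓ (all of [6,7])
  i=7: ✓ (all of [7,8])

2, 5, 6, 7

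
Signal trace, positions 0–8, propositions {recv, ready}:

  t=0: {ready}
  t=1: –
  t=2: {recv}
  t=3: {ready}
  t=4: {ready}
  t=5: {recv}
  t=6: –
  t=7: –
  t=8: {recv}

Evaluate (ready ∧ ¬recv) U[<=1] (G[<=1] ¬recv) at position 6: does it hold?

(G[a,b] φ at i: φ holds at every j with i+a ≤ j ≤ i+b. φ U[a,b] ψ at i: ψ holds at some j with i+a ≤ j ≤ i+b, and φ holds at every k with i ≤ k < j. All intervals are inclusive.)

True

Need some j in [6,7] with G[<=1] ¬recv, and (ready ∧ ¬recv) at every k in [6,j-1].
  j=6: G[<=1] ¬recv holds; no prefix to check → satisfied.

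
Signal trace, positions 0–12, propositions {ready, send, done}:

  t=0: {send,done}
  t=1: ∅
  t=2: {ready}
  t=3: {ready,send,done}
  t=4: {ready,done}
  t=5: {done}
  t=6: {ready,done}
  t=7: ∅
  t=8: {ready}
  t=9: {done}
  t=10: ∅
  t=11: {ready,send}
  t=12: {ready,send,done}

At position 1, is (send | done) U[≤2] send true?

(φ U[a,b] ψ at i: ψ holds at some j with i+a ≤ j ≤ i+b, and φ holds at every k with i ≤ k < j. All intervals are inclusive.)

Need some j in [1,3] with send, and (send | done) at every k in [1,j-1].
  j=1: send false.
  j=2: send false.
  j=3: send holds, but (send | done) fails at k=1 → not this j.
No j in the window works → until fails.

No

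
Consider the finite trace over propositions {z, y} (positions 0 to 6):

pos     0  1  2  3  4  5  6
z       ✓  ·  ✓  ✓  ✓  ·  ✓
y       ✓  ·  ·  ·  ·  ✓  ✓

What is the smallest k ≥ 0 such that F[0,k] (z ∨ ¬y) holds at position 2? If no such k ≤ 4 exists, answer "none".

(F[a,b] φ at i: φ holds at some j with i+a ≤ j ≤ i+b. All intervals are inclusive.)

Scan j = 2,3,… for (z ∨ ¬y):
  j=2: holds
First hit at j=2, so smallest k = 2-2 = 0.

0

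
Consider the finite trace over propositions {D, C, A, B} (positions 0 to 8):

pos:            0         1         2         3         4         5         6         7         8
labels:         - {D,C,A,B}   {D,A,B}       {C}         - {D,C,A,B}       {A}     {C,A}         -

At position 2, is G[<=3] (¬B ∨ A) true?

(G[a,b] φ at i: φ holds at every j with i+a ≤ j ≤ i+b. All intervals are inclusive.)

Check (¬B ∨ A) at every j in [2,5]:
  j=2: true
  j=3: true
  j=4: true
  j=5: true
All positions satisfy it → formula holds.

Holds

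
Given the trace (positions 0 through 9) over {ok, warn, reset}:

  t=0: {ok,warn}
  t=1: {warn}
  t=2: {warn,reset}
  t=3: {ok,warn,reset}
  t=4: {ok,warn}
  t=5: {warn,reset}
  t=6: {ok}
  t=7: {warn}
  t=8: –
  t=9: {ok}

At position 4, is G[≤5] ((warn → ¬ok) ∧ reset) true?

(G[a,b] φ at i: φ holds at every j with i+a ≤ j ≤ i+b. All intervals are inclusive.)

No

Check ((warn → ¬ok) ∧ reset) at every j in [4,9]:
  j=4: false
  j=5: true
  j=6: false
  j=7: false
  j=8: false
  j=9: false
Fails at j=4 → formula fails.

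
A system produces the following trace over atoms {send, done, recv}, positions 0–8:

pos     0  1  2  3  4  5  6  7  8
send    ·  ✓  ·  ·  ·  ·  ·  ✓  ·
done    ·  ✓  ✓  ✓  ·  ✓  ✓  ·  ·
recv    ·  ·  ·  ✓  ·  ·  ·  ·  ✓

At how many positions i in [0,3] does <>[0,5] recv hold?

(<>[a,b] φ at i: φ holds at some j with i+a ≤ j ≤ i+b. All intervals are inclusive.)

Evaluate at each i in [0,3]:
  i=0: ✓ (witness j=3)
  i=1: ✓ (witness j=3)
  i=2: ✓ (witness j=3)
  i=3: ✓ (witness j=3)
Positions where it holds: {0, 1, 2, 3} → 4.

4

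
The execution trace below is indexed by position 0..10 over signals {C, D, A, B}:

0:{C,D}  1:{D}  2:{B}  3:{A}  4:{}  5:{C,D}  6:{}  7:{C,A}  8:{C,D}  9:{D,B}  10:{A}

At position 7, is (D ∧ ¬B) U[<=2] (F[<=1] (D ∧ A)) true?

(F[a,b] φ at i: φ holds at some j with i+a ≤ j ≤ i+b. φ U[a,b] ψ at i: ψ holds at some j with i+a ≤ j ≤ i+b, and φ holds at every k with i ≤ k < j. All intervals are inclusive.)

No

Need some j in [7,9] with F[<=1] (D ∧ A), and (D ∧ ¬B) at every k in [7,j-1].
  j=7: F[<=1] (D ∧ A) — fails (none in [7,8]).
  j=8: F[<=1] (D ∧ A) — fails (none in [8,9]).
  j=9: F[<=1] (D ∧ A) — fails (none in [9,10]).
No j in the window works → until fails.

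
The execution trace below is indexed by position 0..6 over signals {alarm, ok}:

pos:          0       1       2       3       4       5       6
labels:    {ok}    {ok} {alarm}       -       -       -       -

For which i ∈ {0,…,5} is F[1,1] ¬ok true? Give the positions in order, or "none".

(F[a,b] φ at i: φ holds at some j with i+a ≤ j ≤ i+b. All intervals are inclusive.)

1, 2, 3, 4, 5

Evaluate at each i in [0,5]:
  i=0: ✗ (none in [1,1])
  i=1: ✓ (witness j=2)
  i=2: ✓ (witness j=3)
  i=3: ✓ (witness j=4)
  i=4: ✓ (witness j=5)
  i=5: ✓ (witness j=6)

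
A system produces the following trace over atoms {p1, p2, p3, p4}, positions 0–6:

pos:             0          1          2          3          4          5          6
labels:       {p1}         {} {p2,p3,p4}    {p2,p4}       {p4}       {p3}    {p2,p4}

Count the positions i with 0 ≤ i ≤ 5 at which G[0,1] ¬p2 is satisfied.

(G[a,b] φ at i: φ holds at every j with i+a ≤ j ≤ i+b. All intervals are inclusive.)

Evaluate at each i in [0,5]:
  i=0: ✓ (all of [0,1])
  i=1: ✗ (fails at j=2)
  i=2: ✗ (fails at j=2)
  i=3: ✗ (fails at j=3)
  i=4: ✓ (all of [4,5])
  i=5: ✗ (fails at j=6)
Positions where it holds: {0, 4} → 2.

2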